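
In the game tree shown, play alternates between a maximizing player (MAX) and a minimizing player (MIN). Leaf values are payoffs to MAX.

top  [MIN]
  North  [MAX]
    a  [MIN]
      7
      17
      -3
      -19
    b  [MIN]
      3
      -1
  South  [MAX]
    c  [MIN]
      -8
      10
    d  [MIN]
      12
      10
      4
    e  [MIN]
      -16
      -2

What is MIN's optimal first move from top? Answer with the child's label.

North

a (MIN): min(7, 17, -3, -19) = -19
b (MIN): min(3, -1) = -1
North (MAX): max(-19, -1) = -1
c (MIN): min(-8, 10) = -8
d (MIN): min(12, 10, 4) = 4
e (MIN): min(-16, -2) = -16
South (MAX): max(-8, 4, -16) = 4
top (MIN): min(-1, 4) = -1
MIN at top wants the lowest of {North=-1, South=4}, so chooses North.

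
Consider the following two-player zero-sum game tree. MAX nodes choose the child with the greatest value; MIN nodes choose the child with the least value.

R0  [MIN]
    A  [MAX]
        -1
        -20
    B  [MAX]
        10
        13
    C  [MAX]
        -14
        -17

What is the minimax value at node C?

C (MAX): max(-14, -17) = -14

-14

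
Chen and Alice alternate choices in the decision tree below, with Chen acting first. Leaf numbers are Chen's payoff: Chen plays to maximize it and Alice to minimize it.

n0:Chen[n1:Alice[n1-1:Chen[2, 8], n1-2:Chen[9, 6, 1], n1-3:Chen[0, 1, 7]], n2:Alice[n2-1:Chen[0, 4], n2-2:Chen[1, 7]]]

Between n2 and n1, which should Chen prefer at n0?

n2-1 (Chen): max(0, 4) = 4
n2-2 (Chen): max(1, 7) = 7
n2 (Alice): min(4, 7) = 4
n1-1 (Chen): max(2, 8) = 8
n1-2 (Chen): max(9, 6, 1) = 9
n1-3 (Chen): max(0, 1, 7) = 7
n1 (Alice): min(8, 9, 7) = 7
Chen prefers the higher value; n2=4, n1=7. n1 is better since 7 > 4.

n1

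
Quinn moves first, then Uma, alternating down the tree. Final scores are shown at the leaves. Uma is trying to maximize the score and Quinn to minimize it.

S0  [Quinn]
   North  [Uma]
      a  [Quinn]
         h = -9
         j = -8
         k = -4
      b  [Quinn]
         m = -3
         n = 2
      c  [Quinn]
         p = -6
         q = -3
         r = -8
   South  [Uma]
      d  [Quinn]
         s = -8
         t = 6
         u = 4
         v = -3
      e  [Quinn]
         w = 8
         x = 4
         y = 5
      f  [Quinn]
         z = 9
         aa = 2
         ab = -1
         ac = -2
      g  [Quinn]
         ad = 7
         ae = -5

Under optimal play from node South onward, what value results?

4

d (Quinn): min(-8, 6, 4, -3) = -8
e (Quinn): min(8, 4, 5) = 4
f (Quinn): min(9, 2, -1, -2) = -2
g (Quinn): min(7, -5) = -5
South (Uma): max(-8, 4, -2, -5) = 4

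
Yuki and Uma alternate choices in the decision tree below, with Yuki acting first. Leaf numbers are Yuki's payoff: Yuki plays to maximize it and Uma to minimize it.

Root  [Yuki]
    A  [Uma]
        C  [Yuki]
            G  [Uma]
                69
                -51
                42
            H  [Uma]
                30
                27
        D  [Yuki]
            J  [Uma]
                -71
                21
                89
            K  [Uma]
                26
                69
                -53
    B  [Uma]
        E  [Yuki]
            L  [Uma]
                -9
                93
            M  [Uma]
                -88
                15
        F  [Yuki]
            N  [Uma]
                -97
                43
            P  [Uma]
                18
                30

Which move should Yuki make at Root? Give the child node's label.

G (Uma): min(69, -51, 42) = -51
H (Uma): min(30, 27) = 27
C (Yuki): max(-51, 27) = 27
J (Uma): min(-71, 21, 89) = -71
K (Uma): min(26, 69, -53) = -53
D (Yuki): max(-71, -53) = -53
A (Uma): min(27, -53) = -53
L (Uma): min(-9, 93) = -9
M (Uma): min(-88, 15) = -88
E (Yuki): max(-9, -88) = -9
N (Uma): min(-97, 43) = -97
P (Uma): min(18, 30) = 18
F (Yuki): max(-97, 18) = 18
B (Uma): min(-9, 18) = -9
Root (Yuki): max(-53, -9) = -9
Yuki at Root wants the highest of {A=-53, B=-9}, so chooses B.

B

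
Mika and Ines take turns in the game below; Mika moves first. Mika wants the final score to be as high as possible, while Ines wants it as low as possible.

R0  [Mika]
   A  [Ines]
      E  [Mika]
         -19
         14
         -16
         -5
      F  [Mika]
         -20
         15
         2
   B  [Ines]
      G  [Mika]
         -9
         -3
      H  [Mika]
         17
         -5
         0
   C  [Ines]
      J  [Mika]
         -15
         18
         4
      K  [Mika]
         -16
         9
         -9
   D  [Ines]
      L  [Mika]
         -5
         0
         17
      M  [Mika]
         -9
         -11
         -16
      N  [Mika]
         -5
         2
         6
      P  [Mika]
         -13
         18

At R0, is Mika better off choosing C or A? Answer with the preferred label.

J (Mika): max(-15, 18, 4) = 18
K (Mika): max(-16, 9, -9) = 9
C (Ines): min(18, 9) = 9
E (Mika): max(-19, 14, -16, -5) = 14
F (Mika): max(-20, 15, 2) = 15
A (Ines): min(14, 15) = 14
Mika prefers the higher value; C=9, A=14. A is better since 14 > 9.

A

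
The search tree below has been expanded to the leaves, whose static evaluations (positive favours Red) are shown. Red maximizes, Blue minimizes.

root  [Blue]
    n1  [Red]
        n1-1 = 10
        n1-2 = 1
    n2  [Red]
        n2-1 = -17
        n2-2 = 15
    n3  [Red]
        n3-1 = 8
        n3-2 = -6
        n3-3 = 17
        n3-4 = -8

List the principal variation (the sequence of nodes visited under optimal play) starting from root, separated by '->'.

root -> n1 -> n1-1

n1 (Red): max(10, 1) = 10
n2 (Red): max(-17, 15) = 15
n3 (Red): max(8, -6, 17, -8) = 17
root (Blue): min(10, 15, 17) = 10
At root, Blue picks n1 (lowest: 10).
At n1, Red picks n1-1 (highest: 10).
Terminal value 10.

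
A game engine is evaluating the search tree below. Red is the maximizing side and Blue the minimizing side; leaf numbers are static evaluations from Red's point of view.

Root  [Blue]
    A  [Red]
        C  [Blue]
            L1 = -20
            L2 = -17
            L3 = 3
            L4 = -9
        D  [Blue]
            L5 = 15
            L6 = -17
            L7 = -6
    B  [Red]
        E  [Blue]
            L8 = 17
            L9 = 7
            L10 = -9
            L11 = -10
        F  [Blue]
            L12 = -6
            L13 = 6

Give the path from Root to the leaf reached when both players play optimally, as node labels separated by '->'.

Root -> A -> D -> L6

C (Blue): min(-20, -17, 3, -9) = -20
D (Blue): min(15, -17, -6) = -17
A (Red): max(-20, -17) = -17
E (Blue): min(17, 7, -9, -10) = -10
F (Blue): min(-6, 6) = -6
B (Red): max(-10, -6) = -6
Root (Blue): min(-17, -6) = -17
At Root, Blue picks A (lowest: -17).
At A, Red picks D (highest: -17).
At D, Blue picks L6 (lowest: -17).
Terminal value -17.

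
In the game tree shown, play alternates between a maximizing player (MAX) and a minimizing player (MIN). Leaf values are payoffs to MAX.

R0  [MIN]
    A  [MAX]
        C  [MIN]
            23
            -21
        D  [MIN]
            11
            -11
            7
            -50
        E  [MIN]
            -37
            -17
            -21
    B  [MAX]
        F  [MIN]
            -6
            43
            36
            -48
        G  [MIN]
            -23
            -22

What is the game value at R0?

C (MIN): min(23, -21) = -21
D (MIN): min(11, -11, 7, -50) = -50
E (MIN): min(-37, -17, -21) = -37
A (MAX): max(-21, -50, -37) = -21
F (MIN): min(-6, 43, 36, -48) = -48
G (MIN): min(-23, -22) = -23
B (MAX): max(-48, -23) = -23
R0 (MIN): min(-21, -23) = -23

-23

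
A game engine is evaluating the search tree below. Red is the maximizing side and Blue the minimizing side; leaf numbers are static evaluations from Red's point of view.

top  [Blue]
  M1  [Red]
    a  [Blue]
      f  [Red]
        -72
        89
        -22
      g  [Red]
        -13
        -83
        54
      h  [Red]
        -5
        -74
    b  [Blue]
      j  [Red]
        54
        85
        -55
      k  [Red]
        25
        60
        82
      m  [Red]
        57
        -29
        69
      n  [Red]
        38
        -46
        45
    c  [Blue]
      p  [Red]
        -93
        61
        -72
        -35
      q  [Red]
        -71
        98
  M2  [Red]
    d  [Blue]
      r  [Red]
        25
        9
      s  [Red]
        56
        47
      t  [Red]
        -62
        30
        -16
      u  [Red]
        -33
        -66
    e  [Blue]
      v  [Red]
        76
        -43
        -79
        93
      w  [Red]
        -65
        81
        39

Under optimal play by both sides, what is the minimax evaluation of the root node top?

61

f (Red): max(-72, 89, -22) = 89
g (Red): max(-13, -83, 54) = 54
h (Red): max(-5, -74) = -5
a (Blue): min(89, 54, -5) = -5
j (Red): max(54, 85, -55) = 85
k (Red): max(25, 60, 82) = 82
m (Red): max(57, -29, 69) = 69
n (Red): max(38, -46, 45) = 45
b (Blue): min(85, 82, 69, 45) = 45
p (Red): max(-93, 61, -72, -35) = 61
q (Red): max(-71, 98) = 98
c (Blue): min(61, 98) = 61
M1 (Red): max(-5, 45, 61) = 61
r (Red): max(25, 9) = 25
s (Red): max(56, 47) = 56
t (Red): max(-62, 30, -16) = 30
u (Red): max(-33, -66) = -33
d (Blue): min(25, 56, 30, -33) = -33
v (Red): max(76, -43, -79, 93) = 93
w (Red): max(-65, 81, 39) = 81
e (Blue): min(93, 81) = 81
M2 (Red): max(-33, 81) = 81
top (Blue): min(61, 81) = 61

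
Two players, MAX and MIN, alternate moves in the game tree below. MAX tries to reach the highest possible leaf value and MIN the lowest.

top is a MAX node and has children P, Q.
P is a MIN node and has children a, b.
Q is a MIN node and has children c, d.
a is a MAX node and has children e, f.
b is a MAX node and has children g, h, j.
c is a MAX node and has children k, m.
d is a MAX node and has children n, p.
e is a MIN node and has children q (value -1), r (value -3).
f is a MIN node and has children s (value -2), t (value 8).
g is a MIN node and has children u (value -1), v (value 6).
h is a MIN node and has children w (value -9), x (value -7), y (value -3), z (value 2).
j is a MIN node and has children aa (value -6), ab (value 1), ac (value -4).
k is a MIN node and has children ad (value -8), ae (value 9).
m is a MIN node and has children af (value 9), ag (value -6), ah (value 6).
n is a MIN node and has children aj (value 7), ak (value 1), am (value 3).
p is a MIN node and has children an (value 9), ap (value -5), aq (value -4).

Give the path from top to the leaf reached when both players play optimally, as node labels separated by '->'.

e (MIN): min(-1, -3) = -3
f (MIN): min(-2, 8) = -2
a (MAX): max(-3, -2) = -2
g (MIN): min(-1, 6) = -1
h (MIN): min(-9, -7, -3, 2) = -9
j (MIN): min(-6, 1, -4) = -6
b (MAX): max(-1, -9, -6) = -1
P (MIN): min(-2, -1) = -2
k (MIN): min(-8, 9) = -8
m (MIN): min(9, -6, 6) = -6
c (MAX): max(-8, -6) = -6
n (MIN): min(7, 1, 3) = 1
p (MIN): min(9, -5, -4) = -5
d (MAX): max(1, -5) = 1
Q (MIN): min(-6, 1) = -6
top (MAX): max(-2, -6) = -2
At top, MAX picks P (highest: -2).
At P, MIN picks a (lowest: -2).
At a, MAX picks f (highest: -2).
At f, MIN picks s (lowest: -2).
Terminal value -2.

top -> P -> a -> f -> s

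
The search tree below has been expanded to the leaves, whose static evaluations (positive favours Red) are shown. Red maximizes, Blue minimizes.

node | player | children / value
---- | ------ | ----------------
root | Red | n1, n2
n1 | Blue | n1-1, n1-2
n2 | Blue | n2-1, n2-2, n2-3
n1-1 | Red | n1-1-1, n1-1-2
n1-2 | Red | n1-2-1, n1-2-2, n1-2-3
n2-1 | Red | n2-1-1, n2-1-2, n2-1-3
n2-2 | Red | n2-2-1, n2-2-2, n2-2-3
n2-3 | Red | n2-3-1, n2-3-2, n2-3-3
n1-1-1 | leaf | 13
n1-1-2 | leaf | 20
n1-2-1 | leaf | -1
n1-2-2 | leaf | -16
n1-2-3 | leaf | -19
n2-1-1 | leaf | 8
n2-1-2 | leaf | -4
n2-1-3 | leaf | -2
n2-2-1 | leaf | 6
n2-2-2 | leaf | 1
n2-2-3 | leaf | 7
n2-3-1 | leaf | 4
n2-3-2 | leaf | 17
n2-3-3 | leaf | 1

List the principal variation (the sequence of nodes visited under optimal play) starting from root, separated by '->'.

n1-1 (Red): max(13, 20) = 20
n1-2 (Red): max(-1, -16, -19) = -1
n1 (Blue): min(20, -1) = -1
n2-1 (Red): max(8, -4, -2) = 8
n2-2 (Red): max(6, 1, 7) = 7
n2-3 (Red): max(4, 17, 1) = 17
n2 (Blue): min(8, 7, 17) = 7
root (Red): max(-1, 7) = 7
At root, Red picks n2 (highest: 7).
At n2, Blue picks n2-2 (lowest: 7).
At n2-2, Red picks n2-2-3 (highest: 7).
Terminal value 7.

root -> n2 -> n2-2 -> n2-2-3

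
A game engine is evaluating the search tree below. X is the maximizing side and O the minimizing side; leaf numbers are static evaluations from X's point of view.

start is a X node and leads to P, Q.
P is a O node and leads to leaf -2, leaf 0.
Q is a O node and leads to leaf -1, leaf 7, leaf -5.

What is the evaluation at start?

P (O): min(-2, 0) = -2
Q (O): min(-1, 7, -5) = -5
start (X): max(-2, -5) = -2

-2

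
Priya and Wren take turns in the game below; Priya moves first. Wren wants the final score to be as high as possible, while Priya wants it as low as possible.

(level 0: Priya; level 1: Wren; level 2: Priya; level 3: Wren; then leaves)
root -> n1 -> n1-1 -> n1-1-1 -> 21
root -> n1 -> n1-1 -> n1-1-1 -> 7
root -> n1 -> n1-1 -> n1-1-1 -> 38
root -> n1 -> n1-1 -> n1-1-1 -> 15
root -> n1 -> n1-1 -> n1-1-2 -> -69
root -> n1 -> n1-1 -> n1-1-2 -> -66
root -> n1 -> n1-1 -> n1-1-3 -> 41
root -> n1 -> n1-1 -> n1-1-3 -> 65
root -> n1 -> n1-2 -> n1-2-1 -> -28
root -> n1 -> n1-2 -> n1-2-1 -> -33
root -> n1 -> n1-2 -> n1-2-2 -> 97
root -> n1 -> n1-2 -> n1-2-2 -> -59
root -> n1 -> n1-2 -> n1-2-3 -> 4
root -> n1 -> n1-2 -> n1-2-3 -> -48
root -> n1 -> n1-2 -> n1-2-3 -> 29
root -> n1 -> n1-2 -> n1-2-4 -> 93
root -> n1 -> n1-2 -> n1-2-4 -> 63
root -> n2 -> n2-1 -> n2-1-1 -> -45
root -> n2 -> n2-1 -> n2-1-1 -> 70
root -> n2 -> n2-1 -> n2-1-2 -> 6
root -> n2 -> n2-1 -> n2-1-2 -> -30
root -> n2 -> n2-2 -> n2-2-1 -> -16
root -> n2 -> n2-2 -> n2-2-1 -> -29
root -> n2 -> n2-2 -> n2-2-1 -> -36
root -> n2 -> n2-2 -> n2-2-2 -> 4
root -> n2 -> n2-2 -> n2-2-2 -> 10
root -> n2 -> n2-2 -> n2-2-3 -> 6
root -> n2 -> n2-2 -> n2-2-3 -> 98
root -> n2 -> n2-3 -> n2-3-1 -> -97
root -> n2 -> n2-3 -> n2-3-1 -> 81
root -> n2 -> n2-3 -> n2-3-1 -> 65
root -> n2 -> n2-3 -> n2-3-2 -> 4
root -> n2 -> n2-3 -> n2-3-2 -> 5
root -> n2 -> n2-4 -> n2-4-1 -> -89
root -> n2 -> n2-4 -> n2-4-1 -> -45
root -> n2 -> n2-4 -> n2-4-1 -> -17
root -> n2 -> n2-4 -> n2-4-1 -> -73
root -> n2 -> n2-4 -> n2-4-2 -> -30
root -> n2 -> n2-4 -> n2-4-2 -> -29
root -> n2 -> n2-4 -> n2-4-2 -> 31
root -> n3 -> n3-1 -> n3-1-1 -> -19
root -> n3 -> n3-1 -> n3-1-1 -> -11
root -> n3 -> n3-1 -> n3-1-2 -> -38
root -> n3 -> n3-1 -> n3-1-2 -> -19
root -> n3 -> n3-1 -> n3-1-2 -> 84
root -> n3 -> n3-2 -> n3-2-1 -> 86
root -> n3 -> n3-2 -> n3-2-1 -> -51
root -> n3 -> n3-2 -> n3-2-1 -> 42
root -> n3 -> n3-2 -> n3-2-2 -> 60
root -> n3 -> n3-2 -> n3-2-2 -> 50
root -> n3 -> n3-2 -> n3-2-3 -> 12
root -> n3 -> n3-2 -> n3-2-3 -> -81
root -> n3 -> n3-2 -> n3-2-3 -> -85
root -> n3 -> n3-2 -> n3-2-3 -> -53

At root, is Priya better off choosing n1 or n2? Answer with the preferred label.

n1-1-1 (Wren): max(21, 7, 38, 15) = 38
n1-1-2 (Wren): max(-69, -66) = -66
n1-1-3 (Wren): max(41, 65) = 65
n1-1 (Priya): min(38, -66, 65) = -66
n1-2-1 (Wren): max(-28, -33) = -28
n1-2-2 (Wren): max(97, -59) = 97
n1-2-3 (Wren): max(4, -48, 29) = 29
n1-2-4 (Wren): max(93, 63) = 93
n1-2 (Priya): min(-28, 97, 29, 93) = -28
n1 (Wren): max(-66, -28) = -28
n2-1-1 (Wren): max(-45, 70) = 70
n2-1-2 (Wren): max(6, -30) = 6
n2-1 (Priya): min(70, 6) = 6
n2-2-1 (Wren): max(-16, -29, -36) = -16
n2-2-2 (Wren): max(4, 10) = 10
n2-2-3 (Wren): max(6, 98) = 98
n2-2 (Priya): min(-16, 10, 98) = -16
n2-3-1 (Wren): max(-97, 81, 65) = 81
n2-3-2 (Wren): max(4, 5) = 5
n2-3 (Priya): min(81, 5) = 5
n2-4-1 (Wren): max(-89, -45, -17, -73) = -17
n2-4-2 (Wren): max(-30, -29, 31) = 31
n2-4 (Priya): min(-17, 31) = -17
n2 (Wren): max(6, -16, 5, -17) = 6
Priya prefers the lower value; n1=-28, n2=6. n1 is better since -28 < 6.

n1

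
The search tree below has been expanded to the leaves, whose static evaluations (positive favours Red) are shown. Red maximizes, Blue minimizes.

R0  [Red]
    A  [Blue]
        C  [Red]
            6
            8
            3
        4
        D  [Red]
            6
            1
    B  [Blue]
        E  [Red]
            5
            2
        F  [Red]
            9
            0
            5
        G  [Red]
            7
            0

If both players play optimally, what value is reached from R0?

C (Red): max(6, 8, 3) = 8
D (Red): max(6, 1) = 6
A (Blue): min(8, 4, 6) = 4
E (Red): max(5, 2) = 5
F (Red): max(9, 0, 5) = 9
G (Red): max(7, 0) = 7
B (Blue): min(5, 9, 7) = 5
R0 (Red): max(4, 5) = 5

5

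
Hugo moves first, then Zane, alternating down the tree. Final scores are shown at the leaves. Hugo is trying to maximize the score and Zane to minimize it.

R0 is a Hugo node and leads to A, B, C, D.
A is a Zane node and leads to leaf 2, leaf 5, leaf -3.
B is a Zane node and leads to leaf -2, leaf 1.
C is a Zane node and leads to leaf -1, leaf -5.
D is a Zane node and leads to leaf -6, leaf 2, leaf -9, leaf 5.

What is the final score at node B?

B (Zane): min(-2, 1) = -2

-2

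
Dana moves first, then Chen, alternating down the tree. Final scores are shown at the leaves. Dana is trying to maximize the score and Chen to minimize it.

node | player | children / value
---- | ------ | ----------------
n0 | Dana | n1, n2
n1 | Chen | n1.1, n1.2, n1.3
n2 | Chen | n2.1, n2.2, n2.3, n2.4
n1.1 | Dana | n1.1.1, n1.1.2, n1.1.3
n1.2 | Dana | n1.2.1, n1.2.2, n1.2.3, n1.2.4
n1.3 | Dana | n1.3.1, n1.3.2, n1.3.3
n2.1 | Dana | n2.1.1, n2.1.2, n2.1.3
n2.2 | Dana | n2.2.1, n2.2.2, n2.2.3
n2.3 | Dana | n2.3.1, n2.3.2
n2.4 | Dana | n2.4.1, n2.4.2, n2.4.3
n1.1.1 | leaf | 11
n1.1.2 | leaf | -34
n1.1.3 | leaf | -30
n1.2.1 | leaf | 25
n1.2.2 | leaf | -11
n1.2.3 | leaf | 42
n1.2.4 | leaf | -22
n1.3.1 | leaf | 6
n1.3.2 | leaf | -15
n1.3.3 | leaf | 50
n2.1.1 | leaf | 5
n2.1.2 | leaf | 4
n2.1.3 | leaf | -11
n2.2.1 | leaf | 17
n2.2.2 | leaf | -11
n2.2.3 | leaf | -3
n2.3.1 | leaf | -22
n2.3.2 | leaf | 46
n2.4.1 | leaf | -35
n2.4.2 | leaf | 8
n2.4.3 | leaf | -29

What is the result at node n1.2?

n1.2 (Dana): max(25, -11, 42, -22) = 42

42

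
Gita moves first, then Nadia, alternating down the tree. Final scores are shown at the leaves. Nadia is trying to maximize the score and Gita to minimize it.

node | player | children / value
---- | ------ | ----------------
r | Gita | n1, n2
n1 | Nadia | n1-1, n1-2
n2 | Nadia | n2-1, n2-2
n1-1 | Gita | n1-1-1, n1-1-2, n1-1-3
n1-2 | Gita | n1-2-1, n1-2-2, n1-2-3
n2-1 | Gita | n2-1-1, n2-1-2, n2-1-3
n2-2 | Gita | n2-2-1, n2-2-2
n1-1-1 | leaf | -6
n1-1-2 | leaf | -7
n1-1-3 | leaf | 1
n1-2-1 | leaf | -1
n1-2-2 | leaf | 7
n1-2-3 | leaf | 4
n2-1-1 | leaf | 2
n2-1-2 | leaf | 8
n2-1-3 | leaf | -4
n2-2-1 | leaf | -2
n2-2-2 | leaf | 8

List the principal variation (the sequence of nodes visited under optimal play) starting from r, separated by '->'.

n1-1 (Gita): min(-6, -7, 1) = -7
n1-2 (Gita): min(-1, 7, 4) = -1
n1 (Nadia): max(-7, -1) = -1
n2-1 (Gita): min(2, 8, -4) = -4
n2-2 (Gita): min(-2, 8) = -2
n2 (Nadia): max(-4, -2) = -2
r (Gita): min(-1, -2) = -2
At r, Gita picks n2 (lowest: -2).
At n2, Nadia picks n2-2 (highest: -2).
At n2-2, Gita picks n2-2-1 (lowest: -2).
Terminal value -2.

r -> n2 -> n2-2 -> n2-2-1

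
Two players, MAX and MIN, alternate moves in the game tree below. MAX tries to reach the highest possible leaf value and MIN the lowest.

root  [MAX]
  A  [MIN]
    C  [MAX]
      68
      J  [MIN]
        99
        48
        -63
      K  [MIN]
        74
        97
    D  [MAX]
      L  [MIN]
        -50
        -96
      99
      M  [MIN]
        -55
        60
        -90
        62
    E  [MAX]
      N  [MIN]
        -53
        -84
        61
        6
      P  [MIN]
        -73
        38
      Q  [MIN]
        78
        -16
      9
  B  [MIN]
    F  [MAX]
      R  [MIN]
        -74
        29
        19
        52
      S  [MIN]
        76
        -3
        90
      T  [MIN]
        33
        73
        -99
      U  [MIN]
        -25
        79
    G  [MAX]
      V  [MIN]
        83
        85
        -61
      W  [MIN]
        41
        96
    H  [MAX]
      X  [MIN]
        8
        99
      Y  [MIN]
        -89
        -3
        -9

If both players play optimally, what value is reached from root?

9

J (MIN): min(99, 48, -63) = -63
K (MIN): min(74, 97) = 74
C (MAX): max(68, -63, 74) = 74
L (MIN): min(-50, -96) = -96
M (MIN): min(-55, 60, -90, 62) = -90
D (MAX): max(-96, 99, -90) = 99
N (MIN): min(-53, -84, 61, 6) = -84
P (MIN): min(-73, 38) = -73
Q (MIN): min(78, -16) = -16
E (MAX): max(-84, -73, -16, 9) = 9
A (MIN): min(74, 99, 9) = 9
R (MIN): min(-74, 29, 19, 52) = -74
S (MIN): min(76, -3, 90) = -3
T (MIN): min(33, 73, -99) = -99
U (MIN): min(-25, 79) = -25
F (MAX): max(-74, -3, -99, -25) = -3
V (MIN): min(83, 85, -61) = -61
W (MIN): min(41, 96) = 41
G (MAX): max(-61, 41) = 41
X (MIN): min(8, 99) = 8
Y (MIN): min(-89, -3, -9) = -89
H (MAX): max(8, -89) = 8
B (MIN): min(-3, 41, 8) = -3
root (MAX): max(9, -3) = 9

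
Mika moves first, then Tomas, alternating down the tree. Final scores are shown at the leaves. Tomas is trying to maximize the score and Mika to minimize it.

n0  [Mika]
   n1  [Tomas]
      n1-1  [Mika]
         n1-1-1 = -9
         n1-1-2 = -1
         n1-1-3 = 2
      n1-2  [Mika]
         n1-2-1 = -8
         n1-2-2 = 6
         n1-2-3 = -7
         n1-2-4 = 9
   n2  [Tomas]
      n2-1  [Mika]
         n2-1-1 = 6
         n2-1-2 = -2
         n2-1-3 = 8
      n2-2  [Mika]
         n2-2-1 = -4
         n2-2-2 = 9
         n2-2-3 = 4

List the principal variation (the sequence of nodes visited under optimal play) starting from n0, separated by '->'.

n0 -> n1 -> n1-2 -> n1-2-1

n1-1 (Mika): min(-9, -1, 2) = -9
n1-2 (Mika): min(-8, 6, -7, 9) = -8
n1 (Tomas): max(-9, -8) = -8
n2-1 (Mika): min(6, -2, 8) = -2
n2-2 (Mika): min(-4, 9, 4) = -4
n2 (Tomas): max(-2, -4) = -2
n0 (Mika): min(-8, -2) = -8
At n0, Mika picks n1 (lowest: -8).
At n1, Tomas picks n1-2 (highest: -8).
At n1-2, Mika picks n1-2-1 (lowest: -8).
Terminal value -8.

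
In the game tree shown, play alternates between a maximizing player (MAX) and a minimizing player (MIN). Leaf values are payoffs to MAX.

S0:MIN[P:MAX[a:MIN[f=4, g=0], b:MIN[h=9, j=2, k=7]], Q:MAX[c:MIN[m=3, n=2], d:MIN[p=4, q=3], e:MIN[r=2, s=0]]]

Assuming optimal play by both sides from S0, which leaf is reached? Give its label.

a (MIN): min(4, 0) = 0
b (MIN): min(9, 2, 7) = 2
P (MAX): max(0, 2) = 2
c (MIN): min(3, 2) = 2
d (MIN): min(4, 3) = 3
e (MIN): min(2, 0) = 0
Q (MAX): max(2, 3, 0) = 3
S0 (MIN): min(2, 3) = 2
At S0, MIN picks P (lowest: 2).
At P, MAX picks b (highest: 2).
At b, MIN picks j (lowest: 2).
Terminal value 2.

j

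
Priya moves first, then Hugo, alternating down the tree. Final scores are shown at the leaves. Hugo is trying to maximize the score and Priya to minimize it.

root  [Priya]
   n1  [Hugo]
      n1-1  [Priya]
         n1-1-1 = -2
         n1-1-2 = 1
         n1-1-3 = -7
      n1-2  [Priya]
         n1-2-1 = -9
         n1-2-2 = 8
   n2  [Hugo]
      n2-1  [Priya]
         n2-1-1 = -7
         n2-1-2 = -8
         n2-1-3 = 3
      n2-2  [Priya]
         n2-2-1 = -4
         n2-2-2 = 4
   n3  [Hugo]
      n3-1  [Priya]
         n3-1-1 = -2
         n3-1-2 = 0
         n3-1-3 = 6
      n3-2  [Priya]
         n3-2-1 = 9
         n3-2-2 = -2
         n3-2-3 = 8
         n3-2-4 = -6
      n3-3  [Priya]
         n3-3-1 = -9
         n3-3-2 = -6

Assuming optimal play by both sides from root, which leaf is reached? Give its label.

n1-1-3

n1-1 (Priya): min(-2, 1, -7) = -7
n1-2 (Priya): min(-9, 8) = -9
n1 (Hugo): max(-7, -9) = -7
n2-1 (Priya): min(-7, -8, 3) = -8
n2-2 (Priya): min(-4, 4) = -4
n2 (Hugo): max(-8, -4) = -4
n3-1 (Priya): min(-2, 0, 6) = -2
n3-2 (Priya): min(9, -2, 8, -6) = -6
n3-3 (Priya): min(-9, -6) = -9
n3 (Hugo): max(-2, -6, -9) = -2
root (Priya): min(-7, -4, -2) = -7
At root, Priya picks n1 (lowest: -7).
At n1, Hugo picks n1-1 (highest: -7).
At n1-1, Priya picks n1-1-3 (lowest: -7).
Terminal value -7.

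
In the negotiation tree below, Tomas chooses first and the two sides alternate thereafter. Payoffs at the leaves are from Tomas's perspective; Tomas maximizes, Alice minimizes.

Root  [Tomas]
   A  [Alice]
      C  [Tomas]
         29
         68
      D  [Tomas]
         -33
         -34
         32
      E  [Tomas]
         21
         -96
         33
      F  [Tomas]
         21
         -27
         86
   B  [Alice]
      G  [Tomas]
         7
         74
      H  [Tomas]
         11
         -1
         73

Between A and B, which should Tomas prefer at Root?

B

C (Tomas): max(29, 68) = 68
D (Tomas): max(-33, -34, 32) = 32
E (Tomas): max(21, -96, 33) = 33
F (Tomas): max(21, -27, 86) = 86
A (Alice): min(68, 32, 33, 86) = 32
G (Tomas): max(7, 74) = 74
H (Tomas): max(11, -1, 73) = 73
B (Alice): min(74, 73) = 73
Tomas prefers the higher value; A=32, B=73. B is better since 73 > 32.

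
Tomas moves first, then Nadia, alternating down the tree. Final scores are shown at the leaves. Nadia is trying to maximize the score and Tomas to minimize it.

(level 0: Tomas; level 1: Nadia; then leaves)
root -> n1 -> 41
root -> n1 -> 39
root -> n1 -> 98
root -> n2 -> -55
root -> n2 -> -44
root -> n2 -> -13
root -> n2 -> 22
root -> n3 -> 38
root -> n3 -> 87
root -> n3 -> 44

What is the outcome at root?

n1 (Nadia): max(41, 39, 98) = 98
n2 (Nadia): max(-55, -44, -13, 22) = 22
n3 (Nadia): max(38, 87, 44) = 87
root (Tomas): min(98, 22, 87) = 22

22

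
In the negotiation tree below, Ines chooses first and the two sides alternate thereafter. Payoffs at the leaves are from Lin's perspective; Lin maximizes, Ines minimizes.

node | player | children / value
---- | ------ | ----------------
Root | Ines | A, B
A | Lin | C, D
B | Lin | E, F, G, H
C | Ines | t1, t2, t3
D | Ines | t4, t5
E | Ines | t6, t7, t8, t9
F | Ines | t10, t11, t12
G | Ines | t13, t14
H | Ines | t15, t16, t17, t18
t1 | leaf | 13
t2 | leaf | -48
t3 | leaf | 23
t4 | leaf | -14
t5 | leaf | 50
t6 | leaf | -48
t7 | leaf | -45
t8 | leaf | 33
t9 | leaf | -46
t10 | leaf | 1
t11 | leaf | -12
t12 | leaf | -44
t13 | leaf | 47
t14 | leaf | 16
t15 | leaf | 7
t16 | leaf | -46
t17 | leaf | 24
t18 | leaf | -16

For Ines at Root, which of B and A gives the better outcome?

E (Ines): min(-48, -45, 33, -46) = -48
F (Ines): min(1, -12, -44) = -44
G (Ines): min(47, 16) = 16
H (Ines): min(7, -46, 24, -16) = -46
B (Lin): max(-48, -44, 16, -46) = 16
C (Ines): min(13, -48, 23) = -48
D (Ines): min(-14, 50) = -14
A (Lin): max(-48, -14) = -14
Ines prefers the lower value; B=16, A=-14. A is better since -14 < 16.

A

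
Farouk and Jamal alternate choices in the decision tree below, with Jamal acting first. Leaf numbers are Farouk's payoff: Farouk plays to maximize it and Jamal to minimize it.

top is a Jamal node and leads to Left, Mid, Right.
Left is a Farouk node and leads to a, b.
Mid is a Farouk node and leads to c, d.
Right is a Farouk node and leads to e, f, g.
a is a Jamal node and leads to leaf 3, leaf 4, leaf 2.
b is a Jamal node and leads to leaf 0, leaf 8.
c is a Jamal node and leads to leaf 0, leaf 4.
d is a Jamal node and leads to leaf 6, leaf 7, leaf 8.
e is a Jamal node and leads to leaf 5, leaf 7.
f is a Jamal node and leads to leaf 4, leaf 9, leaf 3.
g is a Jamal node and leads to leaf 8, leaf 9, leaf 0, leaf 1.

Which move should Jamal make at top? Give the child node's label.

Left

a (Jamal): min(3, 4, 2) = 2
b (Jamal): min(0, 8) = 0
Left (Farouk): max(2, 0) = 2
c (Jamal): min(0, 4) = 0
d (Jamal): min(6, 7, 8) = 6
Mid (Farouk): max(0, 6) = 6
e (Jamal): min(5, 7) = 5
f (Jamal): min(4, 9, 3) = 3
g (Jamal): min(8, 9, 0, 1) = 0
Right (Farouk): max(5, 3, 0) = 5
top (Jamal): min(2, 6, 5) = 2
Jamal at top wants the lowest of {Left=2, Mid=6, Right=5}, so chooses Left.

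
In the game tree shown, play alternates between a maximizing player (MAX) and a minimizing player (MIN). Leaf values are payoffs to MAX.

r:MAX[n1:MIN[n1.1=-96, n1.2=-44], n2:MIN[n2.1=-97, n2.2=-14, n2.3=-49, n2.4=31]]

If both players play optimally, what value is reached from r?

-96

n1 (MIN): min(-96, -44) = -96
n2 (MIN): min(-97, -14, -49, 31) = -97
r (MAX): max(-96, -97) = -96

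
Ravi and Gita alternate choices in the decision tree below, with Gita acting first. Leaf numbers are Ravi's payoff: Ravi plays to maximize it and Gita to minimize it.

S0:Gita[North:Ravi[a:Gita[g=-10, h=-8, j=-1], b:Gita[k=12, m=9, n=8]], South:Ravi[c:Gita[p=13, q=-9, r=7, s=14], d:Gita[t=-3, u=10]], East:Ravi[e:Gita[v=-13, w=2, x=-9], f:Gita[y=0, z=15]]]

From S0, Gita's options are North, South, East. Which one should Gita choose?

South

a (Gita): min(-10, -8, -1) = -10
b (Gita): min(12, 9, 8) = 8
North (Ravi): max(-10, 8) = 8
c (Gita): min(13, -9, 7, 14) = -9
d (Gita): min(-3, 10) = -3
South (Ravi): max(-9, -3) = -3
e (Gita): min(-13, 2, -9) = -13
f (Gita): min(0, 15) = 0
East (Ravi): max(-13, 0) = 0
S0 (Gita): min(8, -3, 0) = -3
Gita at S0 wants the lowest of {North=8, South=-3, East=0}, so chooses South.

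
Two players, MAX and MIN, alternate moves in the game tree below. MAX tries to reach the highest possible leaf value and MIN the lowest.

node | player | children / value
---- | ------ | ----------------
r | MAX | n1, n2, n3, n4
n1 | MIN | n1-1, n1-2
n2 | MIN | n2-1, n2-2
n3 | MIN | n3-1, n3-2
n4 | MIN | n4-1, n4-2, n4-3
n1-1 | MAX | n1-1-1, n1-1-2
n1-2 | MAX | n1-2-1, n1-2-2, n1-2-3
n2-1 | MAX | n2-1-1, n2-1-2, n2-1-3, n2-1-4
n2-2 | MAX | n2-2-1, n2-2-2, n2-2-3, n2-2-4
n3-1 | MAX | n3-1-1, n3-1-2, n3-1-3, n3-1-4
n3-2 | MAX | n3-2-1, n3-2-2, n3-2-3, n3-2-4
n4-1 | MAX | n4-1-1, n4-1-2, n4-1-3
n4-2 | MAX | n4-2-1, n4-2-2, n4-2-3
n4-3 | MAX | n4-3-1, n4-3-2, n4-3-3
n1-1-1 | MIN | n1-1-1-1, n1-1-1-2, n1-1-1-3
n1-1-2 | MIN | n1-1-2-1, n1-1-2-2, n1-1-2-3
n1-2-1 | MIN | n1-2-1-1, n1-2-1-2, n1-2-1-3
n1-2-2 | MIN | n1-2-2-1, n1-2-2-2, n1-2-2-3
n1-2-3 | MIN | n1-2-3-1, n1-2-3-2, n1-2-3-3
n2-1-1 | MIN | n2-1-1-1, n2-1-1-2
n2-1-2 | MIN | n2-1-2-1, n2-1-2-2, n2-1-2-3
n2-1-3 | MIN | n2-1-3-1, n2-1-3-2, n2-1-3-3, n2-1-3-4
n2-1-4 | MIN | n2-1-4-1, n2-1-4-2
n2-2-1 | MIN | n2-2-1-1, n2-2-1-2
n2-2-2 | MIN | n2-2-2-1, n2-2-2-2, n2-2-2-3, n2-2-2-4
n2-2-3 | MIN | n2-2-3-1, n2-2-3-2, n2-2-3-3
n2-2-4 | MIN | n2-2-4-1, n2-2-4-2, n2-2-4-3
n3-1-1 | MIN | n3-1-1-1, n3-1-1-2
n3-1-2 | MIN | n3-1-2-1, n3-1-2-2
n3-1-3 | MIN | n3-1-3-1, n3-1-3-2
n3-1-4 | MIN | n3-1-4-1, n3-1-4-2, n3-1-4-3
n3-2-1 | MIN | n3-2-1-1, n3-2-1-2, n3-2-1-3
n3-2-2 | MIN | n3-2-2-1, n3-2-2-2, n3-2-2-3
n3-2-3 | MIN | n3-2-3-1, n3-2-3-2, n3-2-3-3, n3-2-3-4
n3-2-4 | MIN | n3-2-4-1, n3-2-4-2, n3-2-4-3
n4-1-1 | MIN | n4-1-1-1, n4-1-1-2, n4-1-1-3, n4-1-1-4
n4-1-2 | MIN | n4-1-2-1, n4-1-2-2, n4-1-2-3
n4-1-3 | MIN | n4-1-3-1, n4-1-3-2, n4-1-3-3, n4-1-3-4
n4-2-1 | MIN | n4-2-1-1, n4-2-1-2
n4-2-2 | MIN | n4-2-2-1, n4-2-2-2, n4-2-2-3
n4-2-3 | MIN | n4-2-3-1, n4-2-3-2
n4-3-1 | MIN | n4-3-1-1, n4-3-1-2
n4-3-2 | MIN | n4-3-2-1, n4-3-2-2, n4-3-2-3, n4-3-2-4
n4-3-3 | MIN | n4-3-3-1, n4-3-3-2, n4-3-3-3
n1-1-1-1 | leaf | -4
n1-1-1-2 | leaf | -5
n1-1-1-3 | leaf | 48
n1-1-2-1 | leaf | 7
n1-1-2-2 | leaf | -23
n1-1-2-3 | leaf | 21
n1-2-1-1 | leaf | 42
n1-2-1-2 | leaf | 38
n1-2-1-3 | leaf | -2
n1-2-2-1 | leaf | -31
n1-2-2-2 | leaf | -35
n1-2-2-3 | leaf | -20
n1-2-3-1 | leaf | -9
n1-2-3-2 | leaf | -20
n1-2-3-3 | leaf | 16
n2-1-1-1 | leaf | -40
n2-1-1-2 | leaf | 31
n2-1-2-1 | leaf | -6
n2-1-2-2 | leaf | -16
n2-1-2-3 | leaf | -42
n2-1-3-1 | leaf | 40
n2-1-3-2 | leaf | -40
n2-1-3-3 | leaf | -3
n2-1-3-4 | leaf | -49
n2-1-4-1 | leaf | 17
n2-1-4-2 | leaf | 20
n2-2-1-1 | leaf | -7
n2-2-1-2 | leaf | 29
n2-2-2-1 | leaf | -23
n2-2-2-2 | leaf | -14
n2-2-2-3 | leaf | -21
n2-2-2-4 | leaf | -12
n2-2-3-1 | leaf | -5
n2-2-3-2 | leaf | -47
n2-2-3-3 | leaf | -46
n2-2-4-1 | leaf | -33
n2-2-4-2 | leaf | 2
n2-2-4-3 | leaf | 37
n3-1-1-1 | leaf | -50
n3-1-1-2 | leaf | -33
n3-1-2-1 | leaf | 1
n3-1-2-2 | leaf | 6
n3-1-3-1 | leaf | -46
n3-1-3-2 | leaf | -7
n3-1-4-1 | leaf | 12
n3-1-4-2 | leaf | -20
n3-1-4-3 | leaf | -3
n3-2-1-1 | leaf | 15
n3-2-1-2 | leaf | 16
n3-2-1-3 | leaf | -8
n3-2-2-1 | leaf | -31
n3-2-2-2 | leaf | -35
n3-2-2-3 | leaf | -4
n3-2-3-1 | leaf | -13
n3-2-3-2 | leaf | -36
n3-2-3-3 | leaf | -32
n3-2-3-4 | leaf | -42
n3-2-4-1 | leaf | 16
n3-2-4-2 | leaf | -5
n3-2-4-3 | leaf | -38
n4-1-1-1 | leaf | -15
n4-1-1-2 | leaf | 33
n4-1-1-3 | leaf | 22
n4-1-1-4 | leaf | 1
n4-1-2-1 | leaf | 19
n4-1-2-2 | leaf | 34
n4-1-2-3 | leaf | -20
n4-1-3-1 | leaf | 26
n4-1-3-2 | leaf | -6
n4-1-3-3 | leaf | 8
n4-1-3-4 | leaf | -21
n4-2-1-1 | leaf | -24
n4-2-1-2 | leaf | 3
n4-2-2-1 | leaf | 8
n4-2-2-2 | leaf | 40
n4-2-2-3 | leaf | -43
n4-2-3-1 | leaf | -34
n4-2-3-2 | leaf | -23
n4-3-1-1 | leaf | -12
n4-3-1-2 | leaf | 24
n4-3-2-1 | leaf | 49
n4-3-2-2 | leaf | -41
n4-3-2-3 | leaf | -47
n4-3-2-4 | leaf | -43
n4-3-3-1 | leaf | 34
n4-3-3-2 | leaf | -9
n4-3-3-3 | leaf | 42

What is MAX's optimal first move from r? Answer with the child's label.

n1-1-1 (MIN): min(-4, -5, 48) = -5
n1-1-2 (MIN): min(7, -23, 21) = -23
n1-1 (MAX): max(-5, -23) = -5
n1-2-1 (MIN): min(42, 38, -2) = -2
n1-2-2 (MIN): min(-31, -35, -20) = -35
n1-2-3 (MIN): min(-9, -20, 16) = -20
n1-2 (MAX): max(-2, -35, -20) = -2
n1 (MIN): min(-5, -2) = -5
n2-1-1 (MIN): min(-40, 31) = -40
n2-1-2 (MIN): min(-6, -16, -42) = -42
n2-1-3 (MIN): min(40, -40, -3, -49) = -49
n2-1-4 (MIN): min(17, 20) = 17
n2-1 (MAX): max(-40, -42, -49, 17) = 17
n2-2-1 (MIN): min(-7, 29) = -7
n2-2-2 (MIN): min(-23, -14, -21, -12) = -23
n2-2-3 (MIN): min(-5, -47, -46) = -47
n2-2-4 (MIN): min(-33, 2, 37) = -33
n2-2 (MAX): max(-7, -23, -47, -33) = -7
n2 (MIN): min(17, -7) = -7
n3-1-1 (MIN): min(-50, -33) = -50
n3-1-2 (MIN): min(1, 6) = 1
n3-1-3 (MIN): min(-46, -7) = -46
n3-1-4 (MIN): min(12, -20, -3) = -20
n3-1 (MAX): max(-50, 1, -46, -20) = 1
n3-2-1 (MIN): min(15, 16, -8) = -8
n3-2-2 (MIN): min(-31, -35, -4) = -35
n3-2-3 (MIN): min(-13, -36, -32, -42) = -42
n3-2-4 (MIN): min(16, -5, -38) = -38
n3-2 (MAX): max(-8, -35, -42, -38) = -8
n3 (MIN): min(1, -8) = -8
n4-1-1 (MIN): min(-15, 33, 22, 1) = -15
n4-1-2 (MIN): min(19, 34, -20) = -20
n4-1-3 (MIN): min(26, -6, 8, -21) = -21
n4-1 (MAX): max(-15, -20, -21) = -15
n4-2-1 (MIN): min(-24, 3) = -24
n4-2-2 (MIN): min(8, 40, -43) = -43
n4-2-3 (MIN): min(-34, -23) = -34
n4-2 (MAX): max(-24, -43, -34) = -24
n4-3-1 (MIN): min(-12, 24) = -12
n4-3-2 (MIN): min(49, -41, -47, -43) = -47
n4-3-3 (MIN): min(34, -9, 42) = -9
n4-3 (MAX): max(-12, -47, -9) = -9
n4 (MIN): min(-15, -24, -9) = -24
r (MAX): max(-5, -7, -8, -24) = -5
MAX at r wants the highest of {n1=-5, n2=-7, n3=-8, n4=-24}, so chooses n1.

n1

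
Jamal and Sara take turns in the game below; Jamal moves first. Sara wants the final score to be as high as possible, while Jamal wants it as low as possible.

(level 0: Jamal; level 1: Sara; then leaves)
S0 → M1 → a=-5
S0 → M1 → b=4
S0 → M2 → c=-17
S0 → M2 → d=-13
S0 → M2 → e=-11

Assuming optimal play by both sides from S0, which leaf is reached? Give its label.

M1 (Sara): max(-5, 4) = 4
M2 (Sara): max(-17, -13, -11) = -11
S0 (Jamal): min(4, -11) = -11
At S0, Jamal picks M2 (lowest: -11).
At M2, Sara picks e (highest: -11).
Terminal value -11.

e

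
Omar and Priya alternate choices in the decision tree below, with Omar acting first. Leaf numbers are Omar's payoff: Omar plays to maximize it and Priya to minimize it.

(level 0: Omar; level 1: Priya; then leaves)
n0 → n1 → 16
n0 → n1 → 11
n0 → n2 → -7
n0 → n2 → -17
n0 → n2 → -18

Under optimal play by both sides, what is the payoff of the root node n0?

11

n1 (Priya): min(16, 11) = 11
n2 (Priya): min(-7, -17, -18) = -18
n0 (Omar): max(11, -18) = 11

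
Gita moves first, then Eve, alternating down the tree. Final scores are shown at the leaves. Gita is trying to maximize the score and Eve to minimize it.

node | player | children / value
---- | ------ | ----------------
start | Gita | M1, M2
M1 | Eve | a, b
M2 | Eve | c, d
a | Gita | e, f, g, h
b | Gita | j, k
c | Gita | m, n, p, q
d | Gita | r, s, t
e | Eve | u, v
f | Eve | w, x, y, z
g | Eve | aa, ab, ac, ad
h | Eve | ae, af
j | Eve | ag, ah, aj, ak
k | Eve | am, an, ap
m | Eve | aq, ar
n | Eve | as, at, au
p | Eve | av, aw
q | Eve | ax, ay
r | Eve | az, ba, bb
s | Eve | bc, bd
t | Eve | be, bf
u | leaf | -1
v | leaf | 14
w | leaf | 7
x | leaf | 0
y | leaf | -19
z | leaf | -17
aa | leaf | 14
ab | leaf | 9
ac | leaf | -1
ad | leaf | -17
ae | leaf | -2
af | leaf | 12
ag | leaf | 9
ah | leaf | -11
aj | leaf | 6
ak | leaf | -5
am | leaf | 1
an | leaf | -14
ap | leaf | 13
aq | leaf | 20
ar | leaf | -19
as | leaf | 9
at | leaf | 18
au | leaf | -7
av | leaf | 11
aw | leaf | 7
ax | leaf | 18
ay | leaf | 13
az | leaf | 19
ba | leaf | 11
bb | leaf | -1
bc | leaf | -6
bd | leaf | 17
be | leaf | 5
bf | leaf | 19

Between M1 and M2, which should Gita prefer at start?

M2

e (Eve): min(-1, 14) = -1
f (Eve): min(7, 0, -19, -17) = -19
g (Eve): min(14, 9, -1, -17) = -17
h (Eve): min(-2, 12) = -2
a (Gita): max(-1, -19, -17, -2) = -1
j (Eve): min(9, -11, 6, -5) = -11
k (Eve): min(1, -14, 13) = -14
b (Gita): max(-11, -14) = -11
M1 (Eve): min(-1, -11) = -11
m (Eve): min(20, -19) = -19
n (Eve): min(9, 18, -7) = -7
p (Eve): min(11, 7) = 7
q (Eve): min(18, 13) = 13
c (Gita): max(-19, -7, 7, 13) = 13
r (Eve): min(19, 11, -1) = -1
s (Eve): min(-6, 17) = -6
t (Eve): min(5, 19) = 5
d (Gita): max(-1, -6, 5) = 5
M2 (Eve): min(13, 5) = 5
Gita prefers the higher value; M1=-11, M2=5. M2 is better since 5 > -11.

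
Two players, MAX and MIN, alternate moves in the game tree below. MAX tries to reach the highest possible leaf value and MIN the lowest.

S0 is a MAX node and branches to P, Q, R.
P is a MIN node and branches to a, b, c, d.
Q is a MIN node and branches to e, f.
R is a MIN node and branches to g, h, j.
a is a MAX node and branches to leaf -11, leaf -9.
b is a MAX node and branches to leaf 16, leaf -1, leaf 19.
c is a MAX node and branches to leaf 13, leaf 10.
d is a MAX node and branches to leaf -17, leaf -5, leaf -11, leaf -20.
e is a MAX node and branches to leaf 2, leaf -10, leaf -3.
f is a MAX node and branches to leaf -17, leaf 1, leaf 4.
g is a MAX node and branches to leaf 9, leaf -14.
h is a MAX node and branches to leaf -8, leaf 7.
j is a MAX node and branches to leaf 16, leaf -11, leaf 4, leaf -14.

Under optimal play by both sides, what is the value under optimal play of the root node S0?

7

a (MAX): max(-11, -9) = -9
b (MAX): max(16, -1, 19) = 19
c (MAX): max(13, 10) = 13
d (MAX): max(-17, -5, -11, -20) = -5
P (MIN): min(-9, 19, 13, -5) = -9
e (MAX): max(2, -10, -3) = 2
f (MAX): max(-17, 1, 4) = 4
Q (MIN): min(2, 4) = 2
g (MAX): max(9, -14) = 9
h (MAX): max(-8, 7) = 7
j (MAX): max(16, -11, 4, -14) = 16
R (MIN): min(9, 7, 16) = 7
S0 (MAX): max(-9, 2, 7) = 7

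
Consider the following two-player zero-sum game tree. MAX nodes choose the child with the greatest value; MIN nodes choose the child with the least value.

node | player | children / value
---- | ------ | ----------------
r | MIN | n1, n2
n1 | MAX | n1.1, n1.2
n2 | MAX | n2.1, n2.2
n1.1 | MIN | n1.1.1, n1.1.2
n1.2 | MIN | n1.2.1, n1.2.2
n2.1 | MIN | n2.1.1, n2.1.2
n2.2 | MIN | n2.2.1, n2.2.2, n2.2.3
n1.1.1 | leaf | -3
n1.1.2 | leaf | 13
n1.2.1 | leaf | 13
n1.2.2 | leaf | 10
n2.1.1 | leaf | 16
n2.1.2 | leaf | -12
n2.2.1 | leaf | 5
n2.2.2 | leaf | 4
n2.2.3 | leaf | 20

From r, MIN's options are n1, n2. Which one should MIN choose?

n2

n1.1 (MIN): min(-3, 13) = -3
n1.2 (MIN): min(13, 10) = 10
n1 (MAX): max(-3, 10) = 10
n2.1 (MIN): min(16, -12) = -12
n2.2 (MIN): min(5, 4, 20) = 4
n2 (MAX): max(-12, 4) = 4
r (MIN): min(10, 4) = 4
MIN at r wants the lowest of {n1=10, n2=4}, so chooses n2.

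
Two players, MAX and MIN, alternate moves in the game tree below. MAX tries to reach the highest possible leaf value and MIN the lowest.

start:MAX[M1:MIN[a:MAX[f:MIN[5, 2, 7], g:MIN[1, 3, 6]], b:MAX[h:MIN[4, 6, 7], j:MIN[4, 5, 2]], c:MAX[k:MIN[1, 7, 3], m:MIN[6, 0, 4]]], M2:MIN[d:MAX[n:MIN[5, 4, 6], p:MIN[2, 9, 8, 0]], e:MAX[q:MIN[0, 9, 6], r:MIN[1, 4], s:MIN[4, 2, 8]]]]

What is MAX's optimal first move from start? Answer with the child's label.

M2

f (MIN): min(5, 2, 7) = 2
g (MIN): min(1, 3, 6) = 1
a (MAX): max(2, 1) = 2
h (MIN): min(4, 6, 7) = 4
j (MIN): min(4, 5, 2) = 2
b (MAX): max(4, 2) = 4
k (MIN): min(1, 7, 3) = 1
m (MIN): min(6, 0, 4) = 0
c (MAX): max(1, 0) = 1
M1 (MIN): min(2, 4, 1) = 1
n (MIN): min(5, 4, 6) = 4
p (MIN): min(2, 9, 8, 0) = 0
d (MAX): max(4, 0) = 4
q (MIN): min(0, 9, 6) = 0
r (MIN): min(1, 4) = 1
s (MIN): min(4, 2, 8) = 2
e (MAX): max(0, 1, 2) = 2
M2 (MIN): min(4, 2) = 2
start (MAX): max(1, 2) = 2
MAX at start wants the highest of {M1=1, M2=2}, so chooses M2.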